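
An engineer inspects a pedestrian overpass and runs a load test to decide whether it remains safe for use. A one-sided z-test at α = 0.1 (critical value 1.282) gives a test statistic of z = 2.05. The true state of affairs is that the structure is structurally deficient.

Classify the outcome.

Neither — the decision is correct.

The conventional null hypothesis is that the structure meets the required load capacity (safe).
Since z = 2.05 > z* = 1.282, H₀ is rejected.
H₀ is false (actually the structure is structurally deficient).
The decision matches the true state — no error.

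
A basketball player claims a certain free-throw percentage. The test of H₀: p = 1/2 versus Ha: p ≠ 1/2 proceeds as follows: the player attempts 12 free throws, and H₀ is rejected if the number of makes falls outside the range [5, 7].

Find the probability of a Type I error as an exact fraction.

397/1024

Under H₀, S ~ Binomial(12, 1/2); α is the probability of landing in either tail, P(S ≤ 4) + P(S ≥ 8).
Each tail has probability (1 + 12 + 66 + 220 + 495)/4096; doubling gives α = 1588/4096 = 397/1024.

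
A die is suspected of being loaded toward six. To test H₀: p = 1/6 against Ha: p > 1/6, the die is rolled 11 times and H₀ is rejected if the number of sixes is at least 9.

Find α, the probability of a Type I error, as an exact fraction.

Under H₀, S ~ Binomial(11, 1/6), and α = P(S ≥ 9).
Adding the binomial terms for j = 9 through 11 with p = 1/6 yields 53/13436928.

53/13436928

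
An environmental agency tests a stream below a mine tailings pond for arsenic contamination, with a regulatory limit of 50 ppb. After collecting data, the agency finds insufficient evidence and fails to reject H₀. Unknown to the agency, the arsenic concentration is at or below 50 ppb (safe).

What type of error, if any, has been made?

The conventional null hypothesis here is that the arsenic concentration is at or below 50 ppb (safe).
The test retained a true H₀ — the decision matches the true state.

Neither — the decision is correct.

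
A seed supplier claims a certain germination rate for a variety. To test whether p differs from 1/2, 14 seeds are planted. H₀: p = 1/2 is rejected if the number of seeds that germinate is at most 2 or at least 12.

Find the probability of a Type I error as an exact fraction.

53/4096

α = P(Y ≤ 2 or Y ≥ 12 | p = 1/2), Y ~ Binomial(14, 1/2).
By symmetry, α = 2·P(Y ≤ 2) = 2·(1 + 14 + 91)/16384 = 212/16384 = 53/4096.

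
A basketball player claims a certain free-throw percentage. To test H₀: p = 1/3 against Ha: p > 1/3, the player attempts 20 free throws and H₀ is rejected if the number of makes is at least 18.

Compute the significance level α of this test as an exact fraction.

89/387420489

The Type I error probability is α = P(S ≥ 18) computed under H₀, where S ~ Binomial(20, 1/3).
Adding the binomial terms for j = 18 through 20 with p = 1/3 yields 89/387420489.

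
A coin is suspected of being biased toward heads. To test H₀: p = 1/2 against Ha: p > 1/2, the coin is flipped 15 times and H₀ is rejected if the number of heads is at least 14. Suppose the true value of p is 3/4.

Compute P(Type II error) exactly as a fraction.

Under the alternative p = 3/4, X ~ Binomial(15, 3/4); β is the probability the test does not reject, P(X < 14).
Equivalently, β = 1 − P(X ≥ 14) = 493824191/536870912.

493824191/536870912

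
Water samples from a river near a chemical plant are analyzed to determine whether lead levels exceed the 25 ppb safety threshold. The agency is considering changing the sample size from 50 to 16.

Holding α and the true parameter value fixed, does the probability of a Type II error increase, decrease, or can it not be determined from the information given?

It increases.

With less data the test statistic is noisier; under Ha, more outcomes land inside the acceptance region.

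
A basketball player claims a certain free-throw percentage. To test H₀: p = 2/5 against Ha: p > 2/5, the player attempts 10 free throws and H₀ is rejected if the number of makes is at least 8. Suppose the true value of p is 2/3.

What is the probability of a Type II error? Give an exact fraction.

A Type II error is failing to reject when Ha holds: with p = 2/3, β = P(S ≤ 7).
Adding the binomial probabilities P(S=0)+…+P(S=7) at p = 2/3 gives 13795/19683.

13795/19683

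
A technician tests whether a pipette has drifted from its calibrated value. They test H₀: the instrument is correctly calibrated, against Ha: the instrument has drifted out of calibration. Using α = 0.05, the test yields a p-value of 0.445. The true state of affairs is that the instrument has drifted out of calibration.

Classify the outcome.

Since p = 0.445 ≥ α = 0.05, H₀ is not rejected.
H₀ is false (actually the instrument has drifted out of calibration).
Failing to reject a false H₀ is a Type II error.

Type II error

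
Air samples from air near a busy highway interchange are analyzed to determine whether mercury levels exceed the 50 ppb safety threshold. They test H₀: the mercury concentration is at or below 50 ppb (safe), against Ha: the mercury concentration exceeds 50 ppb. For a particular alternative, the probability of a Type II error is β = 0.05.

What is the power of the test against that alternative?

Power = 1 − β = 1 − 0.05 = 0.95.

0.95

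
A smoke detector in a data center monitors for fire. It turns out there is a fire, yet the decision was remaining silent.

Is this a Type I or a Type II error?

Type II error

The null hypothesis here is that there is no fire.
'Remaining silent' corresponds to failing to reject H₀.
H₀ was not rejected but H₀ is false — a Type II error (false negative).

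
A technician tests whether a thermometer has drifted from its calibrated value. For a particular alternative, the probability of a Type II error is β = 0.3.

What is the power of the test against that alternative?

Power = 1 − β = 1 − 0.3 = 0.7.

0.7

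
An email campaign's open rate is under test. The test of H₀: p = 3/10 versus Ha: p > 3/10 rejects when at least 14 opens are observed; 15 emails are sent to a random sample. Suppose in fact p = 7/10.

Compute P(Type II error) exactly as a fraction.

241183100052963/250000000000000

A Type II error is failing to reject when Ha holds: with p = 7/10, β = P(X ≤ 13).
Adding the binomial probabilities P(X=0)+…+P(X=13) at p = 7/10 gives 241183100052963/250000000000000.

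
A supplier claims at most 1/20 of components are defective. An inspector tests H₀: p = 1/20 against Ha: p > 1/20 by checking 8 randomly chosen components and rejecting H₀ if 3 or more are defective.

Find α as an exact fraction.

Under H₀, Y ~ Binomial(8, 1/20); the Type I error rate is P(Y ≥ 3).
Via the complement, α = 1 − Σ_{j=0}^{2} C(8,j)(1/20)^j(19/20)^{8-j} = 148178379/25600000000.

148178379/25600000000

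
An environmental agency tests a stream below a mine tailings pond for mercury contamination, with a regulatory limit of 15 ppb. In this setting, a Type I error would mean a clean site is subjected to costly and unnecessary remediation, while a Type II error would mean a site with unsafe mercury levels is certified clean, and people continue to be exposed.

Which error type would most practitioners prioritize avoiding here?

The Type II consequence (a site with unsafe mercury levels is certified clean, and people continue to be exposed) is more severe than the Type I consequence (a clean site is subjected to costly and unnecessary remediation).

Type II error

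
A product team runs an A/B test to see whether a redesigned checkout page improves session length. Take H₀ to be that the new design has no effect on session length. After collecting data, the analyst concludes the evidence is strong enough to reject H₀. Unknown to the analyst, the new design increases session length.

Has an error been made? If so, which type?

No error — this is a correct decision.

The test rejected a false H₀ — the decision matches the true state.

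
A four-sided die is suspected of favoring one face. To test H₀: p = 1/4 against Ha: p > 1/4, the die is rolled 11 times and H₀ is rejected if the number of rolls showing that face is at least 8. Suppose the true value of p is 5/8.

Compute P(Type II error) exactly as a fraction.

β = P(fail to reject H₀ | Ha true) = P(K ≤ 7 | p = 5/8), K ~ Binomial(11, 5/8).
Summing C(11,j)·(5/8)^j·(3/8)^{11-j} for j = 0..7 gives 688976199/1073741824.

688976199/1073741824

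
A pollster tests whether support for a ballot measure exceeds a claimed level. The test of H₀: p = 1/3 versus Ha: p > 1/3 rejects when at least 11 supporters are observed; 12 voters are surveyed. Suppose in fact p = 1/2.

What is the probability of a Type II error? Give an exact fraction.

4083/4096

Under the alternative p = 1/2, S ~ Binomial(12, 1/2); β is the probability the test does not reject, P(S < 11).
Adding the binomial probabilities P(S=0)+…+P(S=10) at p = 1/2 gives 4083/4096.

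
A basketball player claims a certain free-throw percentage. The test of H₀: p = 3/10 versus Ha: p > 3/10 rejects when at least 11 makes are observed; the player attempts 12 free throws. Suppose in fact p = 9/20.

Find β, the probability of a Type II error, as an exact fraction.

4091575270595131/4096000000000000

β = P(fail to reject H₀ | Ha true) = P(Y ≤ 10 | p = 9/20), Y ~ Binomial(12, 9/20).
Summing C(12,j)·(9/20)^j·(11/20)^{12-j} for j = 0..10 gives 4091575270595131/4096000000000000.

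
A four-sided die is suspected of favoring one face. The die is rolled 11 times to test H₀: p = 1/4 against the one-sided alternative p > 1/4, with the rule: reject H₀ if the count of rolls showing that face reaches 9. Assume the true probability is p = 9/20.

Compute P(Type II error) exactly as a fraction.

8070737386943/8192000000000

β = P(fail to reject H₀ | Ha true) = P(K ≤ 8 | p = 9/20), K ~ Binomial(11, 9/20).
Adding the binomial probabilities P(K=0)+…+P(K=8) at p = 9/20 gives 8070737386943/8192000000000.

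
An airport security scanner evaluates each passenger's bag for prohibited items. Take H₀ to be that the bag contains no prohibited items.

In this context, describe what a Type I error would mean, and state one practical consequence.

A Type I error would mean concluding that the bag contains a prohibited item when in fact the bag contains no prohibited items. Consequence: a harmless bag is searched, delaying the passenger.

A Type I error is rejecting H₀ when H₀ is true.
Here that means flagging the bag for a manual search when actually the bag contains no prohibited items.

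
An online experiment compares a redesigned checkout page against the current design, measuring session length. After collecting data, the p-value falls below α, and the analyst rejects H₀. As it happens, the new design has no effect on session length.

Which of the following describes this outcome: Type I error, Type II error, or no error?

Type I error

The conventional null hypothesis here is that the new design has no effect on session length.
H₀ was rejected, but H₀ is actually true.
Rejecting a true null hypothesis is a Type I error (false positive).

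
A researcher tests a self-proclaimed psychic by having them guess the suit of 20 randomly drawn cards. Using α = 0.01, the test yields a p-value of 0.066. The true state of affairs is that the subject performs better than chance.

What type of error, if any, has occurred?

The conventional null hypothesis is that the subject is guessing at random (p = 1/4).
Since p = 0.066 ≥ α = 0.01, H₀ is not rejected.
H₀ is false (actually the subject performs better than chance).
Failing to reject a false H₀ is a Type II error.

Type II error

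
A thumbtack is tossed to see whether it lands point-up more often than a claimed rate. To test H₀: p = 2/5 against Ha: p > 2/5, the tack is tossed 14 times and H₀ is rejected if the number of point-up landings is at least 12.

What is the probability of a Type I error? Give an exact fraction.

Under H₀, S ~ Binomial(14, 2/5), and α = P(S ≥ 12).
P(S ≥ 12) = Σ_{j=12}^{14} C(14,j)·(2/5)^j·(3/5)^{14-j} = 3715072/6103515625.

3715072/6103515625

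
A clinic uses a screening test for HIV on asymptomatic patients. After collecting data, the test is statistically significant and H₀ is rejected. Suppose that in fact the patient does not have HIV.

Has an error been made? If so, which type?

Type I error

The conventional null hypothesis here is that the patient does not have HIV.
H₀ was rejected, but H₀ is actually true.
Rejecting a true null hypothesis is a Type I error (false positive).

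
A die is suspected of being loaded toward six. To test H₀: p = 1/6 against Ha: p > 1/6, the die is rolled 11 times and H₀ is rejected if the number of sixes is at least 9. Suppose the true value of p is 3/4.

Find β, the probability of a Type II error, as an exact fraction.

A Type II error is failing to reject when Ha holds: with p = 3/4, β = P(X ≤ 8).
Equivalently, β = 1 − P(X ≥ 9) = 2285053/4194304.

2285053/4194304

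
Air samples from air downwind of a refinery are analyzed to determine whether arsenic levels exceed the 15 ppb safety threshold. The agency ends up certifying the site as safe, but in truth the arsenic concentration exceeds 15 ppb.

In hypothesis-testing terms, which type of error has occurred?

Type II error

The null hypothesis here is that the arsenic concentration is at or below 15 ppb (safe).
'Certifying the site as safe' corresponds to failing to reject H₀.
H₀ was not rejected but H₀ is false — a Type II error (false negative).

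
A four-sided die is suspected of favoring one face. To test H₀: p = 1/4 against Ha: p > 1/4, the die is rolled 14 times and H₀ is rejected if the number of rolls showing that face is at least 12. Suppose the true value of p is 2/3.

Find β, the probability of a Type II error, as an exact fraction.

1426387/1594323

Under the alternative p = 2/3, Y ~ Binomial(14, 2/3); β is the probability the test does not reject, P(Y < 12).
Adding the binomial probabilities P(Y=0)+…+P(Y=11) at p = 2/3 gives 1426387/1594323.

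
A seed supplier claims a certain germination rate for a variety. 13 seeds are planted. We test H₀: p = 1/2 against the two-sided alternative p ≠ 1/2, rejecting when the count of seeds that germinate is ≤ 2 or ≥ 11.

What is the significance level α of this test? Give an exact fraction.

23/1024

The significance level is the null-hypothesis probability of the rejection region {≤2} ∪ {≥11}.
By symmetry, α = 2·P(K ≤ 2) = 2·(1 + 13 + 78)/8192 = 184/8192 = 23/1024.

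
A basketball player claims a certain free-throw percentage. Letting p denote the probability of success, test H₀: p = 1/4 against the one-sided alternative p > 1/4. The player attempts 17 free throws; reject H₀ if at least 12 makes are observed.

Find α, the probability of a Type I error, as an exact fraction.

The Type I error probability is α = P(K ≥ 12) computed under H₀, where K ~ Binomial(17, 1/4).
P(K ≥ 12) = Σ_{j=12}^{17} C(17,j)·(1/4)^j·(3/4)^{17-j} = 429025/4294967296.

429025/4294967296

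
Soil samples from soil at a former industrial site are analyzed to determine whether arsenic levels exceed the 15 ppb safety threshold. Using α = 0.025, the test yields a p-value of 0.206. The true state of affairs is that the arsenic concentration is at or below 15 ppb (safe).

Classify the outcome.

The conventional null hypothesis is that the arsenic concentration is at or below 15 ppb (safe).
Since p = 0.206 ≥ α = 0.025, H₀ is not rejected.
H₀ is true (actually the arsenic concentration is at or below 15 ppb (safe)).
The decision matches the true state — no error.

No error — this is a correct decision.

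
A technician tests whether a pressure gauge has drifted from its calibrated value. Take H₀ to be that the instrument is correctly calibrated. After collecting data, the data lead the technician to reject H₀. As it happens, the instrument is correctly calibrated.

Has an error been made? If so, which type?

H₀ was rejected, but H₀ is actually true.
Rejecting a true null hypothesis is a Type I error (false positive).

Type I error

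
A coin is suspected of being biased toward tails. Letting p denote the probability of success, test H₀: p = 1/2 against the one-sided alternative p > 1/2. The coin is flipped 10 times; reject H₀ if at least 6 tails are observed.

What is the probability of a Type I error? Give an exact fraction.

193/512

The Type I error probability is α = P(K ≥ 6) computed under H₀, where K ~ Binomial(10, 1/2).
That's C(10,6) + C(10,7) + C(10,8) + C(10,9) + C(10,10) over 2^10, i.e. (210 + 120 + 45 + 10 + 1)/1024 = 386/1024 = 193/512.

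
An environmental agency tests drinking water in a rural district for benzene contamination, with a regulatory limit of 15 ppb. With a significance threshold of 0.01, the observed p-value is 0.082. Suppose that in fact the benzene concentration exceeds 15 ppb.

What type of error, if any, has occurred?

The conventional null hypothesis is that the benzene concentration is at or below 15 ppb (safe).
Since p = 0.082 ≥ α = 0.01, H₀ is not rejected.
H₀ is false (actually the benzene concentration exceeds 15 ppb).
Failing to reject a false H₀ is a Type II error.

Type II error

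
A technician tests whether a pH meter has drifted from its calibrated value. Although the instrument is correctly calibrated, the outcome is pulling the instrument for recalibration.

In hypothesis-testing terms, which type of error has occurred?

Type I error

The null hypothesis here is that the instrument is correctly calibrated.
'Pulling the instrument for recalibration' corresponds to rejecting H₀.
H₀ was rejected but H₀ is true — a Type I error (false positive).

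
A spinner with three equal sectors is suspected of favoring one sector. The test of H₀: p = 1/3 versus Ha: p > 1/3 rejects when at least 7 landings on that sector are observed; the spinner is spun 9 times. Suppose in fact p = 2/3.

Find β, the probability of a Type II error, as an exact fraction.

β = P(fail to reject H₀ | Ha true) = P(Y ≤ 6 | p = 2/3), Y ~ Binomial(9, 2/3).
Adding the binomial probabilities P(Y=0)+…+P(Y=6) at p = 2/3 gives 12259/19683.

12259/19683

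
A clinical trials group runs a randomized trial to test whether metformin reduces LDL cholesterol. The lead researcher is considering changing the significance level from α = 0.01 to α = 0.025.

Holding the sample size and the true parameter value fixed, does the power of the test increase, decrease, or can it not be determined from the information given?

Relaxing α lowers the evidence threshold; under Ha, outcomes that previously fell short now trigger rejection.
Since power = 1 − β and β decreases, power increases.

It increases.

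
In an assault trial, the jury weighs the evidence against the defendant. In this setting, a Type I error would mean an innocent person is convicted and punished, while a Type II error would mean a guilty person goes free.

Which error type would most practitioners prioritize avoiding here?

Type I error

The Type I consequence (an innocent person is convicted and punished) is more severe than the Type II consequence (a guilty person goes free).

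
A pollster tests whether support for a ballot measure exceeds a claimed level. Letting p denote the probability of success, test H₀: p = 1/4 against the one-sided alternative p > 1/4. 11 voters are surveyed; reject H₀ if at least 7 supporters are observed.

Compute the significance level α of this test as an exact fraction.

15857/2097152

α = P(reject H₀ | H₀ true) = P(X ≥ 7 | p = 1/4), with X ~ Binomial(11, 1/4).
P(X ≥ 7) = Σ_{j=7}^{11} C(11,j)·(1/4)^j·(3/4)^{11-j} = 15857/2097152.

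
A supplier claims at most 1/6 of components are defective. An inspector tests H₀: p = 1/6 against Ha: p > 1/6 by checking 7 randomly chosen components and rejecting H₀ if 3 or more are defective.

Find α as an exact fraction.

331/3456

α = P(reject H₀ | H₀ true) = P(K ≥ 3 | p = 1/6), K ~ Binomial(7, 1/6).
α = 1 − P(K ≤ 2) = 1 − 3125/3456 = 331/3456.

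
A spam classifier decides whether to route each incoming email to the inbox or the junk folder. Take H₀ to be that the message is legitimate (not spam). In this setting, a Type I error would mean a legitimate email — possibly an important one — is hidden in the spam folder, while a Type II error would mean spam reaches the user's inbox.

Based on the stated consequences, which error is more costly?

The Type I consequence (a legitimate email — possibly an important one — is hidden in the spam folder) is more severe than the Type II consequence (spam reaches the user's inbox).

Type I error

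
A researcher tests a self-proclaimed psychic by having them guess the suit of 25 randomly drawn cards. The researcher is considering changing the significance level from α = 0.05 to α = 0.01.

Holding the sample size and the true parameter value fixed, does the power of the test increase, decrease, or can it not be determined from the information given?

It decreases.

A smaller α moves the rejection region further into the tail. With the alternative true, more outcomes now fall outside the rejection region, so failing to reject becomes more likely.
Since power = 1 − β and β increases, power decreases.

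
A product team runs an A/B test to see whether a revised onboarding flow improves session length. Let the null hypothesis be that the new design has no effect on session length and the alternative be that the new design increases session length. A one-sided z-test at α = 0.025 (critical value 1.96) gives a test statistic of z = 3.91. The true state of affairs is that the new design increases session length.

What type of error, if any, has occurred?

Since z = 3.91 > z* = 1.96, H₀ is rejected.
H₀ is false (actually the new design increases session length).
The decision matches the true state — no error.

No error (correct decision).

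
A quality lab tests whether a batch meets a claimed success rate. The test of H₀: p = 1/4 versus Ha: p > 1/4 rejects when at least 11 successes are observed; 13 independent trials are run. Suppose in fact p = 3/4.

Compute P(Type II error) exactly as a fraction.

β = P(fail to reject H₀ | Ha true) = P(X ≤ 10 | p = 3/4), X ~ Binomial(13, 3/4).
Summing C(13,j)·(3/4)^j·(1/4)^{13-j} for j = 0..10 gives 22394171/33554432.

22394171/33554432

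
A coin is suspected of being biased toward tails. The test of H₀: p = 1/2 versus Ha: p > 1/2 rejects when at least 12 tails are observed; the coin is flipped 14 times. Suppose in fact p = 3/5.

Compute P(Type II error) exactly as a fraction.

A Type II error is failing to reject when Ha holds: with p = 3/5, β = P(K ≤ 11).
Summing C(14,j)·(3/5)^j·(2/5)^{14-j} for j = 0..11 gives 5860647088/6103515625.

5860647088/6103515625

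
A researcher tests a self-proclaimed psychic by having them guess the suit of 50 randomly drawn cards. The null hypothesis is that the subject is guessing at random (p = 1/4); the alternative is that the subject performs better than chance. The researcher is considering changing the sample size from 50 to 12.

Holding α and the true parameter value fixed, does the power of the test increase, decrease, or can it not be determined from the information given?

A smaller sample increases the standard error, so the sampling distributions under H₀ and Ha overlap more.
Since power = 1 − β and β increases, power decreases.

It decreases.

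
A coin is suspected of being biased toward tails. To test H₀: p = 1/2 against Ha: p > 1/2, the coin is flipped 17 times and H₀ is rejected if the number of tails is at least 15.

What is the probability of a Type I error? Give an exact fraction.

77/65536

Under H₀, Y ~ Binomial(17, 1/2), and α = P(Y ≥ 15).
P(Y ≥ 15) = [C(17,15) + C(17,16) + C(17,17)] / 2^17 = (136 + 17 + 1) / 131072 = 154/131072 = 77/65536.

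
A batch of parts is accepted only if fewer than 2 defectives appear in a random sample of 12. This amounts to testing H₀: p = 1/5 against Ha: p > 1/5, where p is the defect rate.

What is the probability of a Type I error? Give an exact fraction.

Under H₀, K ~ Binomial(12, 1/5); the Type I error rate is P(K ≥ 2).
Via the complement, α = 1 − Σ_{j=0}^{1} C(12,j)(1/5)^j(4/5)^{12-j} = 177031761/244140625.

177031761/244140625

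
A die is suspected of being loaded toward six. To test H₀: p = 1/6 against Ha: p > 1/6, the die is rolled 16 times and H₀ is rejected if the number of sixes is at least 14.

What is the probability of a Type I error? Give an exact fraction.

1027/940369969152

Under H₀, K ~ Binomial(16, 1/6), and α = P(K ≥ 14).
P(K ≥ 14) = Σ_{j=14}^{16} C(16,j)·(1/6)^j·(5/6)^{16-j} = 1027/940369969152.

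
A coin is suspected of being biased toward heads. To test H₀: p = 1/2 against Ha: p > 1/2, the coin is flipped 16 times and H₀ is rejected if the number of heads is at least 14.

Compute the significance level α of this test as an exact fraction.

The Type I error probability is α = P(K ≥ 14) computed under H₀, where K ~ Binomial(16, 1/2).
P(K ≥ 14) = [C(16,14) + C(16,15) + C(16,16)] / 2^16 = (120 + 16 + 1) / 65536 = 137/65536.

137/65536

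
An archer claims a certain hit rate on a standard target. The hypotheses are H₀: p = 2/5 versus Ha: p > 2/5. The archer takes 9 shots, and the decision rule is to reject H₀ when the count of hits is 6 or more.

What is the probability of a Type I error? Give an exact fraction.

The Type I error probability is α = P(Y ≥ 6) computed under H₀, where Y ~ Binomial(9, 2/5).
Adding the binomial terms for j = 6 through 9 with p = 2/5 yields 194048/1953125.

194048/1953125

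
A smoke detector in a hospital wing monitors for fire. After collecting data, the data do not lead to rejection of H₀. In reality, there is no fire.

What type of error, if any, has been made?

The conventional null hypothesis here is that there is no fire.
The test retained a true H₀ — the decision matches the true state.

No error — this is a correct decision.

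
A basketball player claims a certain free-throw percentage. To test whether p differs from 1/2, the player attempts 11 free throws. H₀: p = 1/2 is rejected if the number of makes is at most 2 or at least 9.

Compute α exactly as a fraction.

67/1024

α = P(Y ≤ 2 or Y ≥ 9 | p = 1/2), Y ~ Binomial(11, 1/2).
By symmetry, α = 2·P(Y ≤ 2) = 2·(1 + 11 + 55)/2048 = 134/2048 = 67/1024.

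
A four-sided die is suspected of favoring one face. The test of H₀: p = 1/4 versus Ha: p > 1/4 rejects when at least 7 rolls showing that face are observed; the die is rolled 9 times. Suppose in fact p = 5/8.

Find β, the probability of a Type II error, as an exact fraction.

Under the alternative p = 5/8, Y ~ Binomial(9, 5/8); β is the probability the test does not reject, P(Y < 7).
Summing C(9,j)·(5/8)^j·(3/8)^{9-j} for j = 0..6 gives 24101307/33554432.

24101307/33554432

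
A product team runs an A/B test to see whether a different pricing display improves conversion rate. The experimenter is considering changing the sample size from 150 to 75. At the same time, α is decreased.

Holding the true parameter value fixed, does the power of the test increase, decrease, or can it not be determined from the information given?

Reducing n widens both sampling distributions, so the test has less ability to distinguish Ha from H₀. A smaller α moves the rejection region further into the tail. With the alternative true, more outcomes now fall outside the rejection region, so failing to reject becomes more likely. Both changes push β in the same direction.
Since power = 1 − β and β increases, power decreases.

It decreases.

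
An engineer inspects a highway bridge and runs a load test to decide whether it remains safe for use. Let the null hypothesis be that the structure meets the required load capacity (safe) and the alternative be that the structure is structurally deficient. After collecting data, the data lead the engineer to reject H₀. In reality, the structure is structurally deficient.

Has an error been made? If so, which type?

The test rejected a false H₀ — the decision matches the true state.

No error (correct decision).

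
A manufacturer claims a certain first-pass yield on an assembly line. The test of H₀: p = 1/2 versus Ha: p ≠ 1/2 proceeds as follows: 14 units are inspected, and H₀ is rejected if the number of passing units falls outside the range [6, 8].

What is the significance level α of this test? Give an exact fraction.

The significance level is the null-hypothesis probability of the rejection region {≤5} ∪ {≥9}.
The two tails are symmetric, so α = 2·(1 + 14 + 91 + 364 + 1001 + 2002)/2^14 = 6946/16384 = 3473/8192.

3473/8192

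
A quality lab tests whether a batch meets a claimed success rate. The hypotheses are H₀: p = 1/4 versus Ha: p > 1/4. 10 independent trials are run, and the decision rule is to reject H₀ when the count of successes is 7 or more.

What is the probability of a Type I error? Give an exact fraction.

α = P(reject H₀ | H₀ true) = P(X ≥ 7 | p = 1/4), with X ~ Binomial(10, 1/4).
Adding the binomial terms for j = 7 through 10 with p = 1/4 yields 919/262144.

919/262144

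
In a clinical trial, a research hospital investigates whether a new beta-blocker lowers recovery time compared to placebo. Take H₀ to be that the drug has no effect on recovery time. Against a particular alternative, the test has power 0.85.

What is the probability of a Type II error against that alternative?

Power = 1 − β, so β = 1 − 0.85 = 0.15.

0.15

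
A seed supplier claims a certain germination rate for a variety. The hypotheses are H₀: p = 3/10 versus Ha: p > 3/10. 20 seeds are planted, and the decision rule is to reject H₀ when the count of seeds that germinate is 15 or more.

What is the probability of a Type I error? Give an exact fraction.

1073500548839793/25000000000000000000

Under H₀, K ~ Binomial(20, 3/10), and α = P(K ≥ 15).
P(K ≥ 15) = Σ_{j=15}^{20} C(20,j)·(3/10)^j·(7/10)^{20-j} = 1073500548839793/25000000000000000000.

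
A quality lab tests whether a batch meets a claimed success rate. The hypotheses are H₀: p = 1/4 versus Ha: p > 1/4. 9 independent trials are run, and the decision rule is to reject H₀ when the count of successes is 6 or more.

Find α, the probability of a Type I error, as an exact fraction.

655/65536

The Type I error probability is α = P(K ≥ 6) computed under H₀, where K ~ Binomial(9, 1/4).
Summing C(9,j)(1/4)^j(3/4)^{9−j} for j = 6,…,9 gives 655/65536.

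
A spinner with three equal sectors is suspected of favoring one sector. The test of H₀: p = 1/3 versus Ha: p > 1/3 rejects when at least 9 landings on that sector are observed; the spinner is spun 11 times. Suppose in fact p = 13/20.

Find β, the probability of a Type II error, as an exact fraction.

β = P(fail to reject H₀ | Ha true) = P(S ≤ 8 | p = 13/20), S ~ Binomial(11, 13/20).
Summing C(11,j)·(13/20)^j·(7/20)^{11-j} for j = 0..8 gives 32762721984671/40960000000000.

32762721984671/40960000000000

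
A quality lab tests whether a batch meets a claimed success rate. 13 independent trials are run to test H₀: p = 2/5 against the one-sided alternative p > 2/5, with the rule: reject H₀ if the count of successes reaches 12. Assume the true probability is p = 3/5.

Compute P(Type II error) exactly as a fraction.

1205291336/1220703125

β = P(fail to reject H₀ | Ha true) = P(S ≤ 11 | p = 3/5), S ~ Binomial(13, 3/5).
Equivalently, β = 1 − P(S ≥ 12) = 1205291336/1220703125.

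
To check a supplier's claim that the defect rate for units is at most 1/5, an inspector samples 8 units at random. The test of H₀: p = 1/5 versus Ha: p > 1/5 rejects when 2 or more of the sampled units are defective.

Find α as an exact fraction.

194017/390625

α = P(reject H₀ | H₀ true) = P(Y ≥ 2 | p = 1/5), Y ~ Binomial(8, 1/5).
Via the complement, α = 1 − Σ_{j=0}^{1} C(8,j)(1/5)^j(4/5)^{8-j} = 194017/390625.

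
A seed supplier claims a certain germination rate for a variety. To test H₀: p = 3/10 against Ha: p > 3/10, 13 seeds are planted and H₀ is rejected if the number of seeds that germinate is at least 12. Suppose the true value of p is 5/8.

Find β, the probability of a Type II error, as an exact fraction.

134753406597/137438953472

Under the alternative p = 5/8, K ~ Binomial(13, 5/8); β is the probability the test does not reject, P(K < 12).
Adding the binomial probabilities P(K=0)+…+P(K=11) at p = 5/8 gives 134753406597/137438953472.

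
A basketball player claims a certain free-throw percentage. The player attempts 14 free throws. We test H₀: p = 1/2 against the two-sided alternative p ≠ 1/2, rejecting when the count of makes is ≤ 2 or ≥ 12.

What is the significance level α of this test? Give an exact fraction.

α = P(Y ≤ 2 or Y ≥ 12 | p = 1/2), Y ~ Binomial(14, 1/2).
Each tail has probability (1 + 14 + 91)/16384; doubling gives α = 212/16384 = 53/4096.

53/4096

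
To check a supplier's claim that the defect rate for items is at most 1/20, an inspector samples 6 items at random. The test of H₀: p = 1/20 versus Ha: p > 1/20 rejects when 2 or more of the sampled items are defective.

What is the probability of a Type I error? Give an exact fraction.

The significance level is the probability, assuming p = 1/20, of seeing 2 or more defectives in 6 draws.
α = 1 − P(X ≤ 1) = 1 − 2476099/2560000 = 83901/2560000.

83901/2560000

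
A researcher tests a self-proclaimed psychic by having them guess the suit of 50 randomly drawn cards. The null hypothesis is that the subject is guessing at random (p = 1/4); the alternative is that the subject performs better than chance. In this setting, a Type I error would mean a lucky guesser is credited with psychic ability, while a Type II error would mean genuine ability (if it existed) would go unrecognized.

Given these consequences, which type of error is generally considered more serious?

Type I error

The Type I consequence (a lucky guesser is credited with psychic ability) is more severe than the Type II consequence (genuine ability (if it existed) would go unrecognized).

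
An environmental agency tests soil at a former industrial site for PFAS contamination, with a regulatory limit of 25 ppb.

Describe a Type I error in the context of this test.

With the conventional null hypothesis that the PFAS concentration is at or below 25 ppb (safe):
A Type I error is rejecting H₀ when H₀ is true.
Here that means declaring the site contaminated and ordering remediation when actually the PFAS concentration is at or below 25 ppb (safe).

A Type I error would mean concluding that the PFAS concentration exceeds 25 ppb when in fact the PFAS concentration is at or below 25 ppb (safe).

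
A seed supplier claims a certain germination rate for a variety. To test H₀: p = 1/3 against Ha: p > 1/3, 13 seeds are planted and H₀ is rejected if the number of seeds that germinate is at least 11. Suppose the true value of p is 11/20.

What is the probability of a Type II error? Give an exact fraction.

39857841016429707/40960000000000000

Under the alternative p = 11/20, Y ~ Binomial(13, 11/20); β is the probability the test does not reject, P(Y < 11).
Summing C(13,j)·(11/20)^j·(9/20)^{13-j} for j = 0..10 gives 39857841016429707/40960000000000000.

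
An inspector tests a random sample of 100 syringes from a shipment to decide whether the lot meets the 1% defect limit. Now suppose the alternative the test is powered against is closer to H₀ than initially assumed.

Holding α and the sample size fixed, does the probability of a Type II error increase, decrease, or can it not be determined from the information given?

A smaller true effect puts the Ha sampling distribution closer to H₀, so more of it falls in the non-rejection region.

It increases.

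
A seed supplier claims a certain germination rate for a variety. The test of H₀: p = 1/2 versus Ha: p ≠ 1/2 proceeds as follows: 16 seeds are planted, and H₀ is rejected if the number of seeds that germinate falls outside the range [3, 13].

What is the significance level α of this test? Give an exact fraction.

α = P(S ≤ 2 or S ≥ 14 | p = 1/2), S ~ Binomial(16, 1/2).
The two tails are symmetric, so α = 2·(1 + 16 + 120)/2^16 = 274/65536 = 137/32768.

137/32768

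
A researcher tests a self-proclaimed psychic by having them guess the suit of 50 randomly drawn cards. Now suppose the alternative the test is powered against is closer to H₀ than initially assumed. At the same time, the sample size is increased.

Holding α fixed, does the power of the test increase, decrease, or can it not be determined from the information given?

The first change alone would make β increase; the second alone would make β decrease. Which effect dominates depends on the magnitudes, which are not given.
Since power = 1 − β, the effect on power is likewise indeterminate.

Cannot be determined from the information given.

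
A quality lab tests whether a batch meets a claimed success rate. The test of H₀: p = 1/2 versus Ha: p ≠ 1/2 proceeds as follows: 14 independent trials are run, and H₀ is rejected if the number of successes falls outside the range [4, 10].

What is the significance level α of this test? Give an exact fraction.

The significance level is the null-hypothesis probability of the rejection region {≤3} ∪ {≥11}.
By symmetry, α = 2·P(X ≤ 3) = 2·(1 + 14 + 91 + 364)/16384 = 940/16384 = 235/4096.

235/4096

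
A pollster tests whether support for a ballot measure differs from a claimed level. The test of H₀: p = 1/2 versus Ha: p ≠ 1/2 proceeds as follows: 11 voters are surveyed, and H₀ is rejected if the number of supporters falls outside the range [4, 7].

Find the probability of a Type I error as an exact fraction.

Under H₀, S ~ Binomial(11, 1/2); α is the probability of landing in either tail, P(S ≤ 3) + P(S ≥ 8).
Each tail has probability (1 + 11 + 55 + 165)/2048; doubling gives α = 464/2048 = 29/128.

29/128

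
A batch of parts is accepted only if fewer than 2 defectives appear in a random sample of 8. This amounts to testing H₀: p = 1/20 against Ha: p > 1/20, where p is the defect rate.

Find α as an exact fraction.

1465463047/25600000000

Under H₀, X ~ Binomial(8, 1/20); the Type I error rate is P(X ≥ 2).
Via the complement, α = 1 − Σ_{j=0}^{1} C(8,j)(1/20)^j(19/20)^{8-j} = 1465463047/25600000000.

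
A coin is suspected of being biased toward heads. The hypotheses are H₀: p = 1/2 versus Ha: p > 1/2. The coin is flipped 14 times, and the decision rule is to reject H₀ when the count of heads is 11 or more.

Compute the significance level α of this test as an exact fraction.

α = P(reject H₀ | H₀ true) = P(Y ≥ 11 | p = 1/2), with Y ~ Binomial(14, 1/2).
That's C(14,11) + C(14,12) + C(14,13) + C(14,14) over 2^14, i.e. (364 + 91 + 14 + 1)/16384 = 470/16384 = 235/8192.

235/8192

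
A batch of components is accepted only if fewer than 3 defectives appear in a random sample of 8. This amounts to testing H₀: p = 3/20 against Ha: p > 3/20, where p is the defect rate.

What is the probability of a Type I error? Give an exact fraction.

α = P(reject H₀ | H₀ true) = P(K ≥ 3 | p = 3/20), K ~ Binomial(8, 3/20).
Via the complement, α = 1 − Σ_{j=0}^{2} C(8,j)(3/20)^j(17/20)^{8-j} = 2693447019/25600000000.

2693447019/25600000000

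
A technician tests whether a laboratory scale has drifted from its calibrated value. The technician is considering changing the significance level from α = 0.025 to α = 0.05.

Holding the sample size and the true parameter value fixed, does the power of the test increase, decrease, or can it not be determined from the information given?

It increases.

With a larger α the critical value moves toward the center, so more of the Ha sampling distribution lies in the rejection region.
Since power = 1 − β and β decreases, power increases.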